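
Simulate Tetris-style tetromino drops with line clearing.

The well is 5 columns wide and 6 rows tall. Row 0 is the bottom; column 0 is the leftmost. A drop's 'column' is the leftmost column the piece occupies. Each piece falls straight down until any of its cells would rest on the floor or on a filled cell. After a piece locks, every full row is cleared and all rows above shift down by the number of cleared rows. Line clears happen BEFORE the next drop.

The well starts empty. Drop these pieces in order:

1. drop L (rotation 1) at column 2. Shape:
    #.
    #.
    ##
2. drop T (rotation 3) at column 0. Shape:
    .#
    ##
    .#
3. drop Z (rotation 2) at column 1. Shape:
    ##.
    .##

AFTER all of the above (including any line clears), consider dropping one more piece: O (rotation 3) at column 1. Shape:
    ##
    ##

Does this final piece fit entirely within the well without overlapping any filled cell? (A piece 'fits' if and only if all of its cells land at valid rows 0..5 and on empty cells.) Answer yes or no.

Drop 1: L rot1 at col 2 lands with bottom-row=0; cleared 0 line(s) (total 0); column heights now [0 0 3 1 0], max=3
Drop 2: T rot3 at col 0 lands with bottom-row=0; cleared 0 line(s) (total 0); column heights now [2 3 3 1 0], max=3
Drop 3: Z rot2 at col 1 lands with bottom-row=3; cleared 0 line(s) (total 0); column heights now [2 5 5 4 0], max=5
Test piece O rot3 at col 1 (width 2): heights before test = [2 5 5 4 0]; fits = False

Answer: no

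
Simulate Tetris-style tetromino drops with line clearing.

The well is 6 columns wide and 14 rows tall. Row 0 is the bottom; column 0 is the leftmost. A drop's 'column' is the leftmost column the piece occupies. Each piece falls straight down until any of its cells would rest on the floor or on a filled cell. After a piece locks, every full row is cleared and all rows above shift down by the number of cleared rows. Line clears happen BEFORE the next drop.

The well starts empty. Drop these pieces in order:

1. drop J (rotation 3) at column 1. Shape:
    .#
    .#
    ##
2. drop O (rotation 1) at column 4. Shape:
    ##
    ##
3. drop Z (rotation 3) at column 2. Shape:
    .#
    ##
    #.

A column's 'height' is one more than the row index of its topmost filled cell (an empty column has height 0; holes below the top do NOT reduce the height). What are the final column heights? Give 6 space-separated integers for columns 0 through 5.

Drop 1: J rot3 at col 1 lands with bottom-row=0; cleared 0 line(s) (total 0); column heights now [0 1 3 0 0 0], max=3
Drop 2: O rot1 at col 4 lands with bottom-row=0; cleared 0 line(s) (total 0); column heights now [0 1 3 0 2 2], max=3
Drop 3: Z rot3 at col 2 lands with bottom-row=3; cleared 0 line(s) (total 0); column heights now [0 1 5 6 2 2], max=6

Answer: 0 1 5 6 2 2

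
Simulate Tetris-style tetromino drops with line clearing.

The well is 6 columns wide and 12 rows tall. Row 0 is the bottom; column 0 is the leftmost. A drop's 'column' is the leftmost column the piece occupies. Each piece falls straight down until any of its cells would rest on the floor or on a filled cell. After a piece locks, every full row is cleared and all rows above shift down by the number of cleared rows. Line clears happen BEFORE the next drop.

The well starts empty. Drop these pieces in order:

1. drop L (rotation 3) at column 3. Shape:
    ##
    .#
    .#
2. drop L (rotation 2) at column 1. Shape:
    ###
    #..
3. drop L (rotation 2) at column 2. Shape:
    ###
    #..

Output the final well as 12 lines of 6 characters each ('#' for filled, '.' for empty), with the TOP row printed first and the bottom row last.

Drop 1: L rot3 at col 3 lands with bottom-row=0; cleared 0 line(s) (total 0); column heights now [0 0 0 3 3 0], max=3
Drop 2: L rot2 at col 1 lands with bottom-row=2; cleared 0 line(s) (total 0); column heights now [0 4 4 4 3 0], max=4
Drop 3: L rot2 at col 2 lands with bottom-row=4; cleared 0 line(s) (total 0); column heights now [0 4 6 6 6 0], max=6

Answer: ......
......
......
......
......
......
..###.
..#...
.###..
.#.##.
....#.
....#.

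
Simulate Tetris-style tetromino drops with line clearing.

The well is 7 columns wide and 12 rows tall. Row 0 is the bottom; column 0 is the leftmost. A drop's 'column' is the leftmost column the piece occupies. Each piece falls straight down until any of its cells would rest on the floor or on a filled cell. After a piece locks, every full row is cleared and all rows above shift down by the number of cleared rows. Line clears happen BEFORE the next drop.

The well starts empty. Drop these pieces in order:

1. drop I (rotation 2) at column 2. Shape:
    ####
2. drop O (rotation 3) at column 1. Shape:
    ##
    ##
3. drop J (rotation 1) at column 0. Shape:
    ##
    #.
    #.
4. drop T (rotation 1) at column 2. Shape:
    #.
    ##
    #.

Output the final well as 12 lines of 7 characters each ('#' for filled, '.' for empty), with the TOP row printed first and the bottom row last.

Drop 1: I rot2 at col 2 lands with bottom-row=0; cleared 0 line(s) (total 0); column heights now [0 0 1 1 1 1 0], max=1
Drop 2: O rot3 at col 1 lands with bottom-row=1; cleared 0 line(s) (total 0); column heights now [0 3 3 1 1 1 0], max=3
Drop 3: J rot1 at col 0 lands with bottom-row=1; cleared 0 line(s) (total 0); column heights now [4 4 3 1 1 1 0], max=4
Drop 4: T rot1 at col 2 lands with bottom-row=3; cleared 0 line(s) (total 0); column heights now [4 4 6 5 1 1 0], max=6

Answer: .......
.......
.......
.......
.......
.......
..#....
..##...
###....
###....
###....
..####.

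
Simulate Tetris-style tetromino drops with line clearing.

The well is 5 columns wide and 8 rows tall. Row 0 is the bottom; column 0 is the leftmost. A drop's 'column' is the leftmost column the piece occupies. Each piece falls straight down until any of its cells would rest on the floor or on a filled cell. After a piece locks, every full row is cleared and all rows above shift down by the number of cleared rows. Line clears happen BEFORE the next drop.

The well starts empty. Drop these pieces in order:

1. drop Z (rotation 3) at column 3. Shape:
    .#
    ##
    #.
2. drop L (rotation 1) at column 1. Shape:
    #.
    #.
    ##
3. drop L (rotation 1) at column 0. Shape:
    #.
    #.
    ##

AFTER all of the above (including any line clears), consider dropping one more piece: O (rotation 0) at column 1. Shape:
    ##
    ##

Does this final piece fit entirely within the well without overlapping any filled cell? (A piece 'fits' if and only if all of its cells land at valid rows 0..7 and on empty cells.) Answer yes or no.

Drop 1: Z rot3 at col 3 lands with bottom-row=0; cleared 0 line(s) (total 0); column heights now [0 0 0 2 3], max=3
Drop 2: L rot1 at col 1 lands with bottom-row=0; cleared 0 line(s) (total 0); column heights now [0 3 1 2 3], max=3
Drop 3: L rot1 at col 0 lands with bottom-row=3; cleared 0 line(s) (total 0); column heights now [6 4 1 2 3], max=6
Test piece O rot0 at col 1 (width 2): heights before test = [6 4 1 2 3]; fits = True

Answer: yes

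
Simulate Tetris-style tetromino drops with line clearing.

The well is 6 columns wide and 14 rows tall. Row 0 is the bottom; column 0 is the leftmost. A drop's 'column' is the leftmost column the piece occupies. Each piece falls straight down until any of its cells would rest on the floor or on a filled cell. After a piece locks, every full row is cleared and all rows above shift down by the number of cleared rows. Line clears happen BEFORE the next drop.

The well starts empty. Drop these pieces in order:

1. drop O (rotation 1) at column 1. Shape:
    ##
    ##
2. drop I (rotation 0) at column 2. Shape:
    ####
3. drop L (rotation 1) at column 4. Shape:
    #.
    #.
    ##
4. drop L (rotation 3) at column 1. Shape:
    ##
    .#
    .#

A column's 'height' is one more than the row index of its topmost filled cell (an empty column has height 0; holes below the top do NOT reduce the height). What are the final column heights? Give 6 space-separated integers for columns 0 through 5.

Drop 1: O rot1 at col 1 lands with bottom-row=0; cleared 0 line(s) (total 0); column heights now [0 2 2 0 0 0], max=2
Drop 2: I rot0 at col 2 lands with bottom-row=2; cleared 0 line(s) (total 0); column heights now [0 2 3 3 3 3], max=3
Drop 3: L rot1 at col 4 lands with bottom-row=3; cleared 0 line(s) (total 0); column heights now [0 2 3 3 6 4], max=6
Drop 4: L rot3 at col 1 lands with bottom-row=3; cleared 0 line(s) (total 0); column heights now [0 6 6 3 6 4], max=6

Answer: 0 6 6 3 6 4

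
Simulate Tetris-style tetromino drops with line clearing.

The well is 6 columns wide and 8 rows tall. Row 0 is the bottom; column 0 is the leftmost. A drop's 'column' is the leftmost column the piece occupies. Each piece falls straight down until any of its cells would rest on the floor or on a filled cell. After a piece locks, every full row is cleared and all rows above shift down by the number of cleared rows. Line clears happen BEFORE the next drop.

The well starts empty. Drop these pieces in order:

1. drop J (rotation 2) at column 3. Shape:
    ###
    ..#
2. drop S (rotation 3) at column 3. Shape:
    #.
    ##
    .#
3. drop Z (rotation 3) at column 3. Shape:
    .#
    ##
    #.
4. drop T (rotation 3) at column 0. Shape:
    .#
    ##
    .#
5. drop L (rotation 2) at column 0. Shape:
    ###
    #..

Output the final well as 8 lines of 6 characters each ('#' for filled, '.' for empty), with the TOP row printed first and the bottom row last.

Answer: ....#.
...##.
...#..
...#..
#####.
##..#.
##.###
.#...#

Derivation:
Drop 1: J rot2 at col 3 lands with bottom-row=0; cleared 0 line(s) (total 0); column heights now [0 0 0 2 2 2], max=2
Drop 2: S rot3 at col 3 lands with bottom-row=2; cleared 0 line(s) (total 0); column heights now [0 0 0 5 4 2], max=5
Drop 3: Z rot3 at col 3 lands with bottom-row=5; cleared 0 line(s) (total 0); column heights now [0 0 0 7 8 2], max=8
Drop 4: T rot3 at col 0 lands with bottom-row=0; cleared 0 line(s) (total 0); column heights now [2 3 0 7 8 2], max=8
Drop 5: L rot2 at col 0 lands with bottom-row=2; cleared 0 line(s) (total 0); column heights now [4 4 4 7 8 2], max=8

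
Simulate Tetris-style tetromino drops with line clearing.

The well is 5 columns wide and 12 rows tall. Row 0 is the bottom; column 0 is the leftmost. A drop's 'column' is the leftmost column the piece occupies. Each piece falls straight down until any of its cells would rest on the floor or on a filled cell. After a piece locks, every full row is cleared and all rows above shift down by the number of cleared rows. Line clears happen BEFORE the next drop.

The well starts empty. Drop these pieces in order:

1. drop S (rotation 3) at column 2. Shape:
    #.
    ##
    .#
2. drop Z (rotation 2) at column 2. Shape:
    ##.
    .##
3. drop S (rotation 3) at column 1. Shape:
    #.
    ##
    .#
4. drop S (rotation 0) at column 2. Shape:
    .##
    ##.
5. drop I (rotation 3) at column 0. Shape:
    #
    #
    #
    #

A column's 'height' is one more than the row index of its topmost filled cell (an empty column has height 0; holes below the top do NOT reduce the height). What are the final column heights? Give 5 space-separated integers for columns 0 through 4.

Answer: 4 7 7 8 8

Derivation:
Drop 1: S rot3 at col 2 lands with bottom-row=0; cleared 0 line(s) (total 0); column heights now [0 0 3 2 0], max=3
Drop 2: Z rot2 at col 2 lands with bottom-row=2; cleared 0 line(s) (total 0); column heights now [0 0 4 4 3], max=4
Drop 3: S rot3 at col 1 lands with bottom-row=4; cleared 0 line(s) (total 0); column heights now [0 7 6 4 3], max=7
Drop 4: S rot0 at col 2 lands with bottom-row=6; cleared 0 line(s) (total 0); column heights now [0 7 7 8 8], max=8
Drop 5: I rot3 at col 0 lands with bottom-row=0; cleared 0 line(s) (total 0); column heights now [4 7 7 8 8], max=8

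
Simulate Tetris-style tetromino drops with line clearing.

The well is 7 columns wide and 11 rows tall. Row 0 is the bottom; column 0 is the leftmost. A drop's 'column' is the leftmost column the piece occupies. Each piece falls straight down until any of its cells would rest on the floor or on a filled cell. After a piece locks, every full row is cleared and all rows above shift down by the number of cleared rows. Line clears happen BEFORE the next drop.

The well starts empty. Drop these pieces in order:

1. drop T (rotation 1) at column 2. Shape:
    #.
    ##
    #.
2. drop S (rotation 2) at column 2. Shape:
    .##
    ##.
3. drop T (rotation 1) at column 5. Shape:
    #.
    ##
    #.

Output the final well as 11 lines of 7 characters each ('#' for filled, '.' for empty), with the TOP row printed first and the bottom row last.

Answer: .......
.......
.......
.......
.......
.......
...##..
..##...
..#..#.
..##.##
..#..#.

Derivation:
Drop 1: T rot1 at col 2 lands with bottom-row=0; cleared 0 line(s) (total 0); column heights now [0 0 3 2 0 0 0], max=3
Drop 2: S rot2 at col 2 lands with bottom-row=3; cleared 0 line(s) (total 0); column heights now [0 0 4 5 5 0 0], max=5
Drop 3: T rot1 at col 5 lands with bottom-row=0; cleared 0 line(s) (total 0); column heights now [0 0 4 5 5 3 2], max=5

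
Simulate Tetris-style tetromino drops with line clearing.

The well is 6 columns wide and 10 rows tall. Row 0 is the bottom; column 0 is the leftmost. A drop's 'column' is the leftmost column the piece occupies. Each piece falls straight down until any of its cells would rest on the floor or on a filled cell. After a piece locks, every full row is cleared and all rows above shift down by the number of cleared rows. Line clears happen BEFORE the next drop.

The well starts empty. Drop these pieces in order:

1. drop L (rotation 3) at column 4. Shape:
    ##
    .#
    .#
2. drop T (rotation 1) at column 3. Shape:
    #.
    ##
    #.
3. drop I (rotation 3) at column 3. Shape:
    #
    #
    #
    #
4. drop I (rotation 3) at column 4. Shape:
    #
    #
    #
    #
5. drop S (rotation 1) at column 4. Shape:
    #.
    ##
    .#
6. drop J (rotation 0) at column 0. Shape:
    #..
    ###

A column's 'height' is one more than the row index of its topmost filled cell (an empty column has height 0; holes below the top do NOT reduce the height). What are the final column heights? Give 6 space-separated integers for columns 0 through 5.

Answer: 2 1 1 9 10 9

Derivation:
Drop 1: L rot3 at col 4 lands with bottom-row=0; cleared 0 line(s) (total 0); column heights now [0 0 0 0 3 3], max=3
Drop 2: T rot1 at col 3 lands with bottom-row=2; cleared 0 line(s) (total 0); column heights now [0 0 0 5 4 3], max=5
Drop 3: I rot3 at col 3 lands with bottom-row=5; cleared 0 line(s) (total 0); column heights now [0 0 0 9 4 3], max=9
Drop 4: I rot3 at col 4 lands with bottom-row=4; cleared 0 line(s) (total 0); column heights now [0 0 0 9 8 3], max=9
Drop 5: S rot1 at col 4 lands with bottom-row=7; cleared 0 line(s) (total 0); column heights now [0 0 0 9 10 9], max=10
Drop 6: J rot0 at col 0 lands with bottom-row=0; cleared 0 line(s) (total 0); column heights now [2 1 1 9 10 9], max=10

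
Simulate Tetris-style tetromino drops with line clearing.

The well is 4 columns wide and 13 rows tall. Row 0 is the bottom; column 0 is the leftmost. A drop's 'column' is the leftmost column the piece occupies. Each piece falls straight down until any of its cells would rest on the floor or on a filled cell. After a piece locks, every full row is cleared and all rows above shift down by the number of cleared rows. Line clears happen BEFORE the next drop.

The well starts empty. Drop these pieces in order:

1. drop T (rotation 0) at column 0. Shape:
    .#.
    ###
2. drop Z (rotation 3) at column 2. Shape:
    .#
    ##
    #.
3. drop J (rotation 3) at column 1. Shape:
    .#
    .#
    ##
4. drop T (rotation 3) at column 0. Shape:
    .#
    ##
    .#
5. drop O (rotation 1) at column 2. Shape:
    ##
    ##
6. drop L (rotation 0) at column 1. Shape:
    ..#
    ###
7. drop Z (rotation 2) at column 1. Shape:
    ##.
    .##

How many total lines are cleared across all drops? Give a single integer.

Answer: 0

Derivation:
Drop 1: T rot0 at col 0 lands with bottom-row=0; cleared 0 line(s) (total 0); column heights now [1 2 1 0], max=2
Drop 2: Z rot3 at col 2 lands with bottom-row=1; cleared 0 line(s) (total 0); column heights now [1 2 3 4], max=4
Drop 3: J rot3 at col 1 lands with bottom-row=3; cleared 0 line(s) (total 0); column heights now [1 4 6 4], max=6
Drop 4: T rot3 at col 0 lands with bottom-row=4; cleared 0 line(s) (total 0); column heights now [6 7 6 4], max=7
Drop 5: O rot1 at col 2 lands with bottom-row=6; cleared 0 line(s) (total 0); column heights now [6 7 8 8], max=8
Drop 6: L rot0 at col 1 lands with bottom-row=8; cleared 0 line(s) (total 0); column heights now [6 9 9 10], max=10
Drop 7: Z rot2 at col 1 lands with bottom-row=10; cleared 0 line(s) (total 0); column heights now [6 12 12 11], max=12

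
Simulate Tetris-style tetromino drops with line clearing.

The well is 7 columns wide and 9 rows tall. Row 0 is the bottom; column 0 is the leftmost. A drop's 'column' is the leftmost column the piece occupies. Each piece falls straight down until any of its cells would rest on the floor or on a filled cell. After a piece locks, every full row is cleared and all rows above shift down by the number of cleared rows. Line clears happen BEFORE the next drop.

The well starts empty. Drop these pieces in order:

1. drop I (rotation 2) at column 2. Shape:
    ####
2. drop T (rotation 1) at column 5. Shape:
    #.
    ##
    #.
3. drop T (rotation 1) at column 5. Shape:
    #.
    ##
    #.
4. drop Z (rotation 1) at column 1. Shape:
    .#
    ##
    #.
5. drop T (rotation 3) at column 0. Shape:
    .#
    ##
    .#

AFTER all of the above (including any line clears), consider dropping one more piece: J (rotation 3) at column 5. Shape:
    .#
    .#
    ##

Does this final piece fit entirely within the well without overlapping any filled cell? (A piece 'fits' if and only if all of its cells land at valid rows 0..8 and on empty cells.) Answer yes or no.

Answer: no

Derivation:
Drop 1: I rot2 at col 2 lands with bottom-row=0; cleared 0 line(s) (total 0); column heights now [0 0 1 1 1 1 0], max=1
Drop 2: T rot1 at col 5 lands with bottom-row=1; cleared 0 line(s) (total 0); column heights now [0 0 1 1 1 4 3], max=4
Drop 3: T rot1 at col 5 lands with bottom-row=4; cleared 0 line(s) (total 0); column heights now [0 0 1 1 1 7 6], max=7
Drop 4: Z rot1 at col 1 lands with bottom-row=0; cleared 0 line(s) (total 0); column heights now [0 2 3 1 1 7 6], max=7
Drop 5: T rot3 at col 0 lands with bottom-row=2; cleared 0 line(s) (total 0); column heights now [4 5 3 1 1 7 6], max=7
Test piece J rot3 at col 5 (width 2): heights before test = [4 5 3 1 1 7 6]; fits = False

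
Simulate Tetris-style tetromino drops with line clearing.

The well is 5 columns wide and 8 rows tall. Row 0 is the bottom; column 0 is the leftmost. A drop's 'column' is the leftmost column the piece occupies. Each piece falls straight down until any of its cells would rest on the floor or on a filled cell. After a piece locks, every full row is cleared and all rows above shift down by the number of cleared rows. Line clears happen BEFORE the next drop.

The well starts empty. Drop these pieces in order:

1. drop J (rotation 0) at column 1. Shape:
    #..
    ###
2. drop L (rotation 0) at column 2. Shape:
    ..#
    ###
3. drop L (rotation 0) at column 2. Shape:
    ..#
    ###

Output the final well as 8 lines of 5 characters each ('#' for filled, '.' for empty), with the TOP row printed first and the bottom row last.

Drop 1: J rot0 at col 1 lands with bottom-row=0; cleared 0 line(s) (total 0); column heights now [0 2 1 1 0], max=2
Drop 2: L rot0 at col 2 lands with bottom-row=1; cleared 0 line(s) (total 0); column heights now [0 2 2 2 3], max=3
Drop 3: L rot0 at col 2 lands with bottom-row=3; cleared 0 line(s) (total 0); column heights now [0 2 4 4 5], max=5

Answer: .....
.....
.....
....#
..###
....#
.####
.###.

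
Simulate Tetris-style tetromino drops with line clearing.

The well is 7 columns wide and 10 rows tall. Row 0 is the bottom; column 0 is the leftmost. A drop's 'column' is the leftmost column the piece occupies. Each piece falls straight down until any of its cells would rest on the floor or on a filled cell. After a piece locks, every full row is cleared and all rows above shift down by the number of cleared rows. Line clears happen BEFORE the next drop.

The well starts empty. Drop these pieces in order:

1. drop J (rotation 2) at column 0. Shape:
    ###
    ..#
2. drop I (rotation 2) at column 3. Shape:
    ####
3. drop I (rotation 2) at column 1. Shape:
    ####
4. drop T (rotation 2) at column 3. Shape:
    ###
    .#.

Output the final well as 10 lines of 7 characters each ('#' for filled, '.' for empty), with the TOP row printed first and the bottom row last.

Answer: .......
.......
.......
.......
.......
...###.
....#..
.####..
###....
..#####

Derivation:
Drop 1: J rot2 at col 0 lands with bottom-row=0; cleared 0 line(s) (total 0); column heights now [2 2 2 0 0 0 0], max=2
Drop 2: I rot2 at col 3 lands with bottom-row=0; cleared 0 line(s) (total 0); column heights now [2 2 2 1 1 1 1], max=2
Drop 3: I rot2 at col 1 lands with bottom-row=2; cleared 0 line(s) (total 0); column heights now [2 3 3 3 3 1 1], max=3
Drop 4: T rot2 at col 3 lands with bottom-row=3; cleared 0 line(s) (total 0); column heights now [2 3 3 5 5 5 1], max=5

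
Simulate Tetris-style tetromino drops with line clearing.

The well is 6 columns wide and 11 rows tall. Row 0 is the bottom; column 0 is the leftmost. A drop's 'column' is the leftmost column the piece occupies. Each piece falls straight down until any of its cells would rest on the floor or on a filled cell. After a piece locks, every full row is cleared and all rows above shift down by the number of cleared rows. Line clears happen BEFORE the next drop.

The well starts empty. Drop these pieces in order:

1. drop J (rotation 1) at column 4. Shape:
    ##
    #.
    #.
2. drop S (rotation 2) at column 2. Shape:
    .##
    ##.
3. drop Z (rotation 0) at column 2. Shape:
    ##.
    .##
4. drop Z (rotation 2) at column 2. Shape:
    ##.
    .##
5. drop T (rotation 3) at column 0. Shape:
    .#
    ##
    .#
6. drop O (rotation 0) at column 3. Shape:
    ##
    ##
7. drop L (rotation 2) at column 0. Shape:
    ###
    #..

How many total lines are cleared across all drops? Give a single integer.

Answer: 0

Derivation:
Drop 1: J rot1 at col 4 lands with bottom-row=0; cleared 0 line(s) (total 0); column heights now [0 0 0 0 3 3], max=3
Drop 2: S rot2 at col 2 lands with bottom-row=2; cleared 0 line(s) (total 0); column heights now [0 0 3 4 4 3], max=4
Drop 3: Z rot0 at col 2 lands with bottom-row=4; cleared 0 line(s) (total 0); column heights now [0 0 6 6 5 3], max=6
Drop 4: Z rot2 at col 2 lands with bottom-row=6; cleared 0 line(s) (total 0); column heights now [0 0 8 8 7 3], max=8
Drop 5: T rot3 at col 0 lands with bottom-row=0; cleared 0 line(s) (total 0); column heights now [2 3 8 8 7 3], max=8
Drop 6: O rot0 at col 3 lands with bottom-row=8; cleared 0 line(s) (total 0); column heights now [2 3 8 10 10 3], max=10
Drop 7: L rot2 at col 0 lands with bottom-row=7; cleared 0 line(s) (total 0); column heights now [9 9 9 10 10 3], max=10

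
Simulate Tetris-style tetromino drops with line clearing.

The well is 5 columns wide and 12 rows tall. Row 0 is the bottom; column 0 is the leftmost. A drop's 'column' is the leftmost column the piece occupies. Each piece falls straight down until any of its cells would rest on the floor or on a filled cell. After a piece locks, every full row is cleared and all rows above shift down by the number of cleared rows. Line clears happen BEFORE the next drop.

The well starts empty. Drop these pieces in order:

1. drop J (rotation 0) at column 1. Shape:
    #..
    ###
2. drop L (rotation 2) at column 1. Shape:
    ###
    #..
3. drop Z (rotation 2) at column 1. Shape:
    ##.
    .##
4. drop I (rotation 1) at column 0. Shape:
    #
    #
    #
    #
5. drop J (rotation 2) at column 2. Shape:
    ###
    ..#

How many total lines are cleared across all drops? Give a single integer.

Answer: 0

Derivation:
Drop 1: J rot0 at col 1 lands with bottom-row=0; cleared 0 line(s) (total 0); column heights now [0 2 1 1 0], max=2
Drop 2: L rot2 at col 1 lands with bottom-row=2; cleared 0 line(s) (total 0); column heights now [0 4 4 4 0], max=4
Drop 3: Z rot2 at col 1 lands with bottom-row=4; cleared 0 line(s) (total 0); column heights now [0 6 6 5 0], max=6
Drop 4: I rot1 at col 0 lands with bottom-row=0; cleared 0 line(s) (total 0); column heights now [4 6 6 5 0], max=6
Drop 5: J rot2 at col 2 lands with bottom-row=5; cleared 0 line(s) (total 0); column heights now [4 6 7 7 7], max=7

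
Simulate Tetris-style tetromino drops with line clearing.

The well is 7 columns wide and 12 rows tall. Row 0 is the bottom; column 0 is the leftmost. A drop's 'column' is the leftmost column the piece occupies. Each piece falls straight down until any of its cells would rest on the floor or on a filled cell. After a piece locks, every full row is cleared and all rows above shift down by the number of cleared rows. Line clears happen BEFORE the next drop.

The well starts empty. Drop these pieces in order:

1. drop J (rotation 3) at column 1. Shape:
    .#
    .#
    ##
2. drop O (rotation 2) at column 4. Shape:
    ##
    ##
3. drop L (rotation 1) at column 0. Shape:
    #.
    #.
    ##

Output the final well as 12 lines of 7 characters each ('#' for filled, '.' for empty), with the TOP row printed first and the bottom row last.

Drop 1: J rot3 at col 1 lands with bottom-row=0; cleared 0 line(s) (total 0); column heights now [0 1 3 0 0 0 0], max=3
Drop 2: O rot2 at col 4 lands with bottom-row=0; cleared 0 line(s) (total 0); column heights now [0 1 3 0 2 2 0], max=3
Drop 3: L rot1 at col 0 lands with bottom-row=1; cleared 0 line(s) (total 0); column heights now [4 2 3 0 2 2 0], max=4

Answer: .......
.......
.......
.......
.......
.......
.......
.......
#......
#.#....
###.##.
.##.##.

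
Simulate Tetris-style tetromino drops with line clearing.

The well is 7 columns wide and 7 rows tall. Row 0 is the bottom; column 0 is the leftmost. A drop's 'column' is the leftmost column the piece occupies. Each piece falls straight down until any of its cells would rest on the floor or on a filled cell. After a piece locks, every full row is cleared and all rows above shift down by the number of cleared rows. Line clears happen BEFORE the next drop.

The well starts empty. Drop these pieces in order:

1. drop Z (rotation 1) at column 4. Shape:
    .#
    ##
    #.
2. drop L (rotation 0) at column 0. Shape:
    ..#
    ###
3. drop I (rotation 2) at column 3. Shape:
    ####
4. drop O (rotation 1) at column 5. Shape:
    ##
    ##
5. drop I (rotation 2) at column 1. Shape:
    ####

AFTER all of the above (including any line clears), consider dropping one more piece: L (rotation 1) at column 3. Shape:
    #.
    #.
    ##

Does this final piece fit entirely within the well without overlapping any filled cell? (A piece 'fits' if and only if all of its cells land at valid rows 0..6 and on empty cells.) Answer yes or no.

Drop 1: Z rot1 at col 4 lands with bottom-row=0; cleared 0 line(s) (total 0); column heights now [0 0 0 0 2 3 0], max=3
Drop 2: L rot0 at col 0 lands with bottom-row=0; cleared 0 line(s) (total 0); column heights now [1 1 2 0 2 3 0], max=3
Drop 3: I rot2 at col 3 lands with bottom-row=3; cleared 0 line(s) (total 0); column heights now [1 1 2 4 4 4 4], max=4
Drop 4: O rot1 at col 5 lands with bottom-row=4; cleared 0 line(s) (total 0); column heights now [1 1 2 4 4 6 6], max=6
Drop 5: I rot2 at col 1 lands with bottom-row=4; cleared 0 line(s) (total 0); column heights now [1 5 5 5 5 6 6], max=6
Test piece L rot1 at col 3 (width 2): heights before test = [1 5 5 5 5 6 6]; fits = False

Answer: no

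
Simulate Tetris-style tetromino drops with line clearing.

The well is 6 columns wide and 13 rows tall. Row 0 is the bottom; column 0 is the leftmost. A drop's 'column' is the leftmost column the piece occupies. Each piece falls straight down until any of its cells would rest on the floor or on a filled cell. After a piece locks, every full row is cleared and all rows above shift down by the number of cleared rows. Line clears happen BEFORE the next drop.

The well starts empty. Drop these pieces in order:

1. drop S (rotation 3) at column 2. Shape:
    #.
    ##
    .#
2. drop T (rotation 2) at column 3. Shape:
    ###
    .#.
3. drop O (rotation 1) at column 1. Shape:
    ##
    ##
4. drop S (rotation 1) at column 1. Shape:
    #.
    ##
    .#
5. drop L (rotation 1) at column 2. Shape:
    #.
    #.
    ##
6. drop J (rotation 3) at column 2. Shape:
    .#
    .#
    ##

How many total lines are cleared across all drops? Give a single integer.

Answer: 0

Derivation:
Drop 1: S rot3 at col 2 lands with bottom-row=0; cleared 0 line(s) (total 0); column heights now [0 0 3 2 0 0], max=3
Drop 2: T rot2 at col 3 lands with bottom-row=1; cleared 0 line(s) (total 0); column heights now [0 0 3 3 3 3], max=3
Drop 3: O rot1 at col 1 lands with bottom-row=3; cleared 0 line(s) (total 0); column heights now [0 5 5 3 3 3], max=5
Drop 4: S rot1 at col 1 lands with bottom-row=5; cleared 0 line(s) (total 0); column heights now [0 8 7 3 3 3], max=8
Drop 5: L rot1 at col 2 lands with bottom-row=7; cleared 0 line(s) (total 0); column heights now [0 8 10 8 3 3], max=10
Drop 6: J rot3 at col 2 lands with bottom-row=10; cleared 0 line(s) (total 0); column heights now [0 8 11 13 3 3], max=13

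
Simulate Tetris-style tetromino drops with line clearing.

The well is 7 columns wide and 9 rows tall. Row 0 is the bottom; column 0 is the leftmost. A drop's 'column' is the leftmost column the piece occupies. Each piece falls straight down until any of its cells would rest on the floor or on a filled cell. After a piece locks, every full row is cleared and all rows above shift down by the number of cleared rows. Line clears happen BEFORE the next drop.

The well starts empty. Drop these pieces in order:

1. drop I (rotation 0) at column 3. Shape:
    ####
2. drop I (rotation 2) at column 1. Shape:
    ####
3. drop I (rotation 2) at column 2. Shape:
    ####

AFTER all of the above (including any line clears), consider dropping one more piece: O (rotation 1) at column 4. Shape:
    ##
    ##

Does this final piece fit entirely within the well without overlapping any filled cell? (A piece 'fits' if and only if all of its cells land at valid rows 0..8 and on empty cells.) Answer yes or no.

Drop 1: I rot0 at col 3 lands with bottom-row=0; cleared 0 line(s) (total 0); column heights now [0 0 0 1 1 1 1], max=1
Drop 2: I rot2 at col 1 lands with bottom-row=1; cleared 0 line(s) (total 0); column heights now [0 2 2 2 2 1 1], max=2
Drop 3: I rot2 at col 2 lands with bottom-row=2; cleared 0 line(s) (total 0); column heights now [0 2 3 3 3 3 1], max=3
Test piece O rot1 at col 4 (width 2): heights before test = [0 2 3 3 3 3 1]; fits = True

Answer: yes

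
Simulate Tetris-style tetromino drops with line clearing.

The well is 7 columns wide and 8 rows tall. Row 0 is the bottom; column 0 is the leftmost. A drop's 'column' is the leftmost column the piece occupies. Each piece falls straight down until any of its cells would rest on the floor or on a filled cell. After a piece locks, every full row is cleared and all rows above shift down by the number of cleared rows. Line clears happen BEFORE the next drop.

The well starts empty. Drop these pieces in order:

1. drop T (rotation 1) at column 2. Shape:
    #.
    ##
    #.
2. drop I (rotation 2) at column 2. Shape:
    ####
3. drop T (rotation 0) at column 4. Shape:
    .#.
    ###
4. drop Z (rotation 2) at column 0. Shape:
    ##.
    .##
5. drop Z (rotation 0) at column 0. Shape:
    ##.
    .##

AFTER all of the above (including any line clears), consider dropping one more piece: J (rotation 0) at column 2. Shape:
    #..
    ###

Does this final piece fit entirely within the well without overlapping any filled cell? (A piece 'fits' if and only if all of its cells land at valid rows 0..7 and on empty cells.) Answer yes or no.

Drop 1: T rot1 at col 2 lands with bottom-row=0; cleared 0 line(s) (total 0); column heights now [0 0 3 2 0 0 0], max=3
Drop 2: I rot2 at col 2 lands with bottom-row=3; cleared 0 line(s) (total 0); column heights now [0 0 4 4 4 4 0], max=4
Drop 3: T rot0 at col 4 lands with bottom-row=4; cleared 0 line(s) (total 0); column heights now [0 0 4 4 5 6 5], max=6
Drop 4: Z rot2 at col 0 lands with bottom-row=4; cleared 0 line(s) (total 0); column heights now [6 6 5 4 5 6 5], max=6
Drop 5: Z rot0 at col 0 lands with bottom-row=6; cleared 0 line(s) (total 0); column heights now [8 8 7 4 5 6 5], max=8
Test piece J rot0 at col 2 (width 3): heights before test = [8 8 7 4 5 6 5]; fits = False

Answer: no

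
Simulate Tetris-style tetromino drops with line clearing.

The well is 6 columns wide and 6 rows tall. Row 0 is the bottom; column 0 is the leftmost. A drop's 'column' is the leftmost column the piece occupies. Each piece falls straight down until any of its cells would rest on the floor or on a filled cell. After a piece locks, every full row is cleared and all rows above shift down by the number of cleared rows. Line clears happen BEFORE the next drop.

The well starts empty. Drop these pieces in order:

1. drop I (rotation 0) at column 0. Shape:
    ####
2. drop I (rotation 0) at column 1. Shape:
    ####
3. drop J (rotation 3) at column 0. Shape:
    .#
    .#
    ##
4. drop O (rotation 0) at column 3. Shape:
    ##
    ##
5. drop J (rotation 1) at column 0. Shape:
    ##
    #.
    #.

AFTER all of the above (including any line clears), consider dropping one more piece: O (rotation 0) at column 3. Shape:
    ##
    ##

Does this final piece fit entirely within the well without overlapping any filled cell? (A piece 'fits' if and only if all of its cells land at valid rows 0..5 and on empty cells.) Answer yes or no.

Drop 1: I rot0 at col 0 lands with bottom-row=0; cleared 0 line(s) (total 0); column heights now [1 1 1 1 0 0], max=1
Drop 2: I rot0 at col 1 lands with bottom-row=1; cleared 0 line(s) (total 0); column heights now [1 2 2 2 2 0], max=2
Drop 3: J rot3 at col 0 lands with bottom-row=2; cleared 0 line(s) (total 0); column heights now [3 5 2 2 2 0], max=5
Drop 4: O rot0 at col 3 lands with bottom-row=2; cleared 0 line(s) (total 0); column heights now [3 5 2 4 4 0], max=5
Drop 5: J rot1 at col 0 lands with bottom-row=3; cleared 0 line(s) (total 0); column heights now [6 6 2 4 4 0], max=6
Test piece O rot0 at col 3 (width 2): heights before test = [6 6 2 4 4 0]; fits = True

Answer: yes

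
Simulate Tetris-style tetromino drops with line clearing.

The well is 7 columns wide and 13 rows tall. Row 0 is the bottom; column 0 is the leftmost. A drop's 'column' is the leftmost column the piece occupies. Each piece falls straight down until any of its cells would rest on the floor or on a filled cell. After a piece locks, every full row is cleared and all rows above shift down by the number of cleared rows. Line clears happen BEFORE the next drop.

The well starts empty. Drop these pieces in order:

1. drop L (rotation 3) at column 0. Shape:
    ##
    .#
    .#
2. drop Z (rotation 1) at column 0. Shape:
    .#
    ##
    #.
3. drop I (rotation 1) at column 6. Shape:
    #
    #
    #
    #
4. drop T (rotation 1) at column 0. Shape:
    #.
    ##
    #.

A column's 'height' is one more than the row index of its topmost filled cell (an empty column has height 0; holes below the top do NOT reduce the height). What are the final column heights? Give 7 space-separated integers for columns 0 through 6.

Drop 1: L rot3 at col 0 lands with bottom-row=0; cleared 0 line(s) (total 0); column heights now [3 3 0 0 0 0 0], max=3
Drop 2: Z rot1 at col 0 lands with bottom-row=3; cleared 0 line(s) (total 0); column heights now [5 6 0 0 0 0 0], max=6
Drop 3: I rot1 at col 6 lands with bottom-row=0; cleared 0 line(s) (total 0); column heights now [5 6 0 0 0 0 4], max=6
Drop 4: T rot1 at col 0 lands with bottom-row=5; cleared 0 line(s) (total 0); column heights now [8 7 0 0 0 0 4], max=8

Answer: 8 7 0 0 0 0 4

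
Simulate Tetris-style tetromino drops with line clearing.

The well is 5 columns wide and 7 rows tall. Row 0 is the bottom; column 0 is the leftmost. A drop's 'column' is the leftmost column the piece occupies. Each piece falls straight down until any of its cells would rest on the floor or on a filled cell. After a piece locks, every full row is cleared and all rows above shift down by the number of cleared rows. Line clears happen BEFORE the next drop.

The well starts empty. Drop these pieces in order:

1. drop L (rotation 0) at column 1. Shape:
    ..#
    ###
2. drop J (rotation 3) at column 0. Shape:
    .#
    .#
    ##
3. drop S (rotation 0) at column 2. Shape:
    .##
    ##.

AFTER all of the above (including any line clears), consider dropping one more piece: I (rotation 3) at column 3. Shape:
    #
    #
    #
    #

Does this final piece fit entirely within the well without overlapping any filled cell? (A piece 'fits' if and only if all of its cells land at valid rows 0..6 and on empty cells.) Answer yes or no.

Answer: no

Derivation:
Drop 1: L rot0 at col 1 lands with bottom-row=0; cleared 0 line(s) (total 0); column heights now [0 1 1 2 0], max=2
Drop 2: J rot3 at col 0 lands with bottom-row=1; cleared 0 line(s) (total 0); column heights now [2 4 1 2 0], max=4
Drop 3: S rot0 at col 2 lands with bottom-row=2; cleared 0 line(s) (total 0); column heights now [2 4 3 4 4], max=4
Test piece I rot3 at col 3 (width 1): heights before test = [2 4 3 4 4]; fits = False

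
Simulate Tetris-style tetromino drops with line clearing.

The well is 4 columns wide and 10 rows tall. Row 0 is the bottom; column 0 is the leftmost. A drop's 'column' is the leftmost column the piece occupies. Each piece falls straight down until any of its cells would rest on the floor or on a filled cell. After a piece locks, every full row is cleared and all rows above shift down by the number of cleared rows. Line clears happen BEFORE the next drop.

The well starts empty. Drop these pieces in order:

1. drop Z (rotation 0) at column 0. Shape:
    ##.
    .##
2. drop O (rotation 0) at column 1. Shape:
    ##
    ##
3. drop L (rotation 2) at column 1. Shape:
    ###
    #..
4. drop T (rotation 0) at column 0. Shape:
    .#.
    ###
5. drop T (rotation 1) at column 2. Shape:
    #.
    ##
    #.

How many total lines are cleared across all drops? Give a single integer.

Drop 1: Z rot0 at col 0 lands with bottom-row=0; cleared 0 line(s) (total 0); column heights now [2 2 1 0], max=2
Drop 2: O rot0 at col 1 lands with bottom-row=2; cleared 0 line(s) (total 0); column heights now [2 4 4 0], max=4
Drop 3: L rot2 at col 1 lands with bottom-row=4; cleared 0 line(s) (total 0); column heights now [2 6 6 6], max=6
Drop 4: T rot0 at col 0 lands with bottom-row=6; cleared 0 line(s) (total 0); column heights now [7 8 7 6], max=8
Drop 5: T rot1 at col 2 lands with bottom-row=7; cleared 0 line(s) (total 0); column heights now [7 8 10 9], max=10

Answer: 0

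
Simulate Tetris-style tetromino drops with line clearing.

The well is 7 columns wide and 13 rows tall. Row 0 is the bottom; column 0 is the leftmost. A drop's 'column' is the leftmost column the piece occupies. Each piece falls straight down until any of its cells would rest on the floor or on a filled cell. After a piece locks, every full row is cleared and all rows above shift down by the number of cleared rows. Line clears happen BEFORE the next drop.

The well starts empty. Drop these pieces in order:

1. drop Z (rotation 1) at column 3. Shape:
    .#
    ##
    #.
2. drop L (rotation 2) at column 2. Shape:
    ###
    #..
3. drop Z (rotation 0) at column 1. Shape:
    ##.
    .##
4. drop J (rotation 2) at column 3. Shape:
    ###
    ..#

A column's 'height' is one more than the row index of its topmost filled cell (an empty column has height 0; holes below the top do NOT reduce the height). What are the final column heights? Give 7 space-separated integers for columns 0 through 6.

Answer: 0 6 6 6 6 6 0

Derivation:
Drop 1: Z rot1 at col 3 lands with bottom-row=0; cleared 0 line(s) (total 0); column heights now [0 0 0 2 3 0 0], max=3
Drop 2: L rot2 at col 2 lands with bottom-row=2; cleared 0 line(s) (total 0); column heights now [0 0 4 4 4 0 0], max=4
Drop 3: Z rot0 at col 1 lands with bottom-row=4; cleared 0 line(s) (total 0); column heights now [0 6 6 5 4 0 0], max=6
Drop 4: J rot2 at col 3 lands with bottom-row=4; cleared 0 line(s) (total 0); column heights now [0 6 6 6 6 6 0], max=6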